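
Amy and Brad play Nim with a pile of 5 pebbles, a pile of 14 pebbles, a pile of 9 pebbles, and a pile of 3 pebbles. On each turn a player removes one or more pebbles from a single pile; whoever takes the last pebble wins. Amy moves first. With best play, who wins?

Write each in binary and XOR column by column:
  0101  (5)
  1110  (14)
  1001  (9)
  0011  (3)
  ----
  0001  (1)
The nim-sum is 1 ≠ 0, so this is an N-position: the player to move can win; Amy has a winning move.

Amy wins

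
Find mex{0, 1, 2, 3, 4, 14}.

The values 0, 1, 2, 3, 4 are all present; 5 is the first non-negative integer missing from the set.

5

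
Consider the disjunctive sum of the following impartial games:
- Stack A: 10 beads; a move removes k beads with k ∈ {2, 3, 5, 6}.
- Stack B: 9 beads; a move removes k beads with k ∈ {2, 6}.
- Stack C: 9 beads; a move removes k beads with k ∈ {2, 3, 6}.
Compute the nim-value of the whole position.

Grundy values for stack A (subtraction set {2, 3, 5, 6}):
g(0) = mex{} = 0
g(1) = mex{} = 0
g(2) = mex{0} = 1
g(3) = mex{0} = 1
g(4) = mex{0,1} = 2
g(5) = mex{0,1} = 2
g(6) = mex{0,1,2} = 3
g(7) = mex{0,1,2} = 3
g(8) = mex{1,2,3} = 0
g(9) = mex{1,2,3} = 0
g(10) = mex{0,2,3} = 1
So g(10) = 1.
Grundy values for stack B (subtraction set {2, 6}):
k:     0  1  2  3  4  5  6  7  8  9
g(k):  0  0  1  1  0  0  1  1  0  0
So g(9) = 0.
Build the Grundy sequence for stack C with g(k) = mex{g(k−s) : s ∈ {2, 3, 6}, s ≤ k}:
g(0) = mex{} = 0
g(1) = mex{} = 0
g(2) = mex{0} = 1
g(3) = mex{0} = 1
g(4) = mex{0,1} = 2
g(5) = mex{1} = 0
g(6) = mex{0,1,2} = 3
g(7) = mex{0,2} = 1
g(8) = mex{0,1,3} = 2
g(9) = mex{1,3} = 0
So g(9) = 0.
By the Sprague-Grundy theorem, the Grundy value of a sum of independent games is the XOR of the component values.
Combined value = 1 XOR 0 XOR 0 = 1.

1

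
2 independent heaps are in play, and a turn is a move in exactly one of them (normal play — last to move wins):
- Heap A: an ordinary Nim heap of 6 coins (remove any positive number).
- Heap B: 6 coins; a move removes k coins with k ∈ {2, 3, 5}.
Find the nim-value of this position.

5

Heap A is a plain Nim heap of size 6, so its Grundy value is 6.
Build the Grundy sequence for heap B with g(k) = mex{g(k−s) : s ∈ {2, 3, 5}, s ≤ k}:
k:     0  1  2  3  4  5  6
g(k):  0  0  1  1  2  2  3
So g(6) = 3.
By the Sprague-Grundy theorem, the Grundy value of a sum of independent games is the XOR of the component values.
Combined value = 6 XOR 3 = 5.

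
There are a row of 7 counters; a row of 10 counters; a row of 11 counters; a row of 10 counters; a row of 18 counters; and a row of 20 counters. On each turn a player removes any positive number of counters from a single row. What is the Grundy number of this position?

10

Nim-sum: 7 ⊕ 10 ⊕ 11 ⊕ 10 ⊕ 18 ⊕ 20 = 10.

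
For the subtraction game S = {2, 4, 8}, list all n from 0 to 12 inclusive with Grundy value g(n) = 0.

0, 1, 6, 7, 12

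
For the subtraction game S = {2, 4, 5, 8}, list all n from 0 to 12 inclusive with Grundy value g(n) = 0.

0, 1, 7, 10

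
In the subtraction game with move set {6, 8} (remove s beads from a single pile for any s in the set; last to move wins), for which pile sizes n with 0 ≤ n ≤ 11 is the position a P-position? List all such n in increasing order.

0, 1, 2, 3, 4, 5

Build the Grundy sequence with g(k) = mex{g(k−s) : s ∈ {6, 8}, s ≤ k}:
g(0) = mex{} = 0
g(1) = mex{} = 0
g(2) = mex{} = 0
g(3) = mex{} = 0
g(4) = mex{} = 0
g(5) = mex{} = 0
g(6) = mex{0} = 1
g(7) = mex{0} = 1
g(8) = mex{0} = 1
g(9) = mex{0} = 1
g(10) = mex{0} = 1
g(11) = mex{0} = 1
The P-positions (g = 0) in 0..11 are 0, 1, 2, 3, 4, 5.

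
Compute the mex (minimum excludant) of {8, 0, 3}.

1

0 is in the set but 1 is not, so the mex is 1.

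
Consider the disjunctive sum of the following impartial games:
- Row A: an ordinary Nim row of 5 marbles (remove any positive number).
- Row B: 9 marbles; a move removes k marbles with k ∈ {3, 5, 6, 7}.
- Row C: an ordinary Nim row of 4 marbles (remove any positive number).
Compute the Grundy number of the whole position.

Row A is a plain Nim row of size 5, so its Grundy value is 5.
For row B, compute g(0), g(1), … with moves {3, 5, 6, 7}:
g(0) = mex{} = 0
g(1) = mex{} = 0
g(2) = mex{} = 0
g(3) = mex{0} = 1
g(4) = mex{0} = 1
g(5) = mex{0} = 1
g(6) = mex{0,1} = 2
g(7) = mex{0,1} = 2
g(8) = mex{0,1} = 2
g(9) = mex{0,1,2} = 3
So g(9) = 3.
Row C is a plain Nim row of size 4, so its Grundy value is 4.
The value of a disjunctive sum is the nim-sum of the parts.
Combined value = 5 XOR 3 XOR 4 = 2.

2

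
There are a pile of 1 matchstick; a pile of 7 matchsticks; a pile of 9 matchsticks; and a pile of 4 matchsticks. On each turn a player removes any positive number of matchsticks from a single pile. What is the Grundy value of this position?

Compute the nim-sum pairwise:
1 ⊕ 7 = 6
6 ⊕ 9 = 15
15 ⊕ 4 = 11

11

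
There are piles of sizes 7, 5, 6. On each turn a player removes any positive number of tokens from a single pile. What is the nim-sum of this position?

4

Nim-sum: 7 ^ 5 ^ 6 = 4.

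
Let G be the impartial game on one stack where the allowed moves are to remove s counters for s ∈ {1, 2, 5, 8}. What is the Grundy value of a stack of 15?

0

Compute g(0), g(1), … for moves {1, 2, 5, 8}:
k:     0  1  2  3  4  5  6  7  8  9 10 11 12 13 14 15
g(k):  0  1  2  0  1  2  0  1  2  0  1  2  0  1  2  0
So g(15) = 0.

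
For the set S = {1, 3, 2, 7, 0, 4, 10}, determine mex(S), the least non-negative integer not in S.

5

The values 0, 1, 2, 3, 4 are all present; 5 is the first non-negative integer missing from the set.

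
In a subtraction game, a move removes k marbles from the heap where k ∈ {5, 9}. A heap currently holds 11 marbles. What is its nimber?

2

Compute g(0), g(1), … for moves {5, 9}:
k:     0  1  2  3  4  5  6  7  8  9 10 11
g(k):  0  0  0  0  0  1  1  1  1  1  2  2
So g(11) = 2.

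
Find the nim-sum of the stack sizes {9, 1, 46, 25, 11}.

Compute the nim-sum pairwise:
9 ^ 1 = 8
8 ^ 46 = 38
38 ^ 25 = 63
63 ^ 11 = 52

52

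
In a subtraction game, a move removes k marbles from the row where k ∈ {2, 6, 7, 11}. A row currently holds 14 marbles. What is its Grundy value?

Build the Grundy sequence with g(k) = mex{g(k−s) : s ∈ {2, 6, 7, 11}, s ≤ k}:
g(0) = mex{} = 0
g(1) = mex{} = 0
g(2) = mex{0} = 1
g(3) = mex{0} = 1
g(4) = mex{1} = 0
g(5) = mex{1} = 0
g(6) = mex{0} = 1
g(7) = mex{0} = 1
g(8) = mex{0,1} = 2
g(9) = mex{1} = 0
g(10) = mex{0,1,2} = 3
g(11) = mex{0} = 1
g(12) = mex{0,1,3} = 2
g(13) = mex{1} = 0
g(14) = mex{1,2} = 0
So g(14) = 0.

0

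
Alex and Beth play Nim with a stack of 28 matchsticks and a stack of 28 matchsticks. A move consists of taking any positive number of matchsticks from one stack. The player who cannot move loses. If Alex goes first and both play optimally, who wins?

Compute the nim-sum pairwise:
28 XOR 28 = 0
The nim-sum is 0, so this is a P-position: the player to move is in a losing position under optimal play; Alex is about to move from it and so loses — Beth wins.

Beth wins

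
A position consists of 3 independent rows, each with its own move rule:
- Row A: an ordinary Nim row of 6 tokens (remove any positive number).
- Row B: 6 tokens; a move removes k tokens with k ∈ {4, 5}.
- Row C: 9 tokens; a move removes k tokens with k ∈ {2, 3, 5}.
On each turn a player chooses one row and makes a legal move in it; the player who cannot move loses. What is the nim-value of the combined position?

Row A is a plain Nim row of size 6, so its Grundy value is 6.
Build the Grundy sequence for row B with g(k) = mex{g(k−s) : s ∈ {4, 5}, s ≤ k}:
k:     0  1  2  3  4  5  6
g(k):  0  0  0  0  1  1  1
So g(6) = 1.
For row C, compute g(0), g(1), … with moves {2, 3, 5}:
k:     0  1  2  3  4  5  6  7  8  9
g(k):  0  0  1  1  2  2  3  0  0  1
So g(9) = 1.
By the Sprague-Grundy theorem, the Grundy value of a sum of independent games is the XOR of the component values.
Combined value = 6 XOR 1 XOR 1 = 6.

6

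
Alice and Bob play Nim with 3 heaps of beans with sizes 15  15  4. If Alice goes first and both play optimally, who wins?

Alice wins

Compute the nim-sum pairwise:
15 ^ 15 = 0
0 ^ 4 = 4
The nim-sum is 4 ≠ 0, so this is an N-position: the player to move can win; Alice has a winning move.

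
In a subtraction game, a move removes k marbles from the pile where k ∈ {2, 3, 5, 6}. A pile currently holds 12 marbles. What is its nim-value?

Build the Grundy sequence with g(k) = mex{g(k−s) : s ∈ {2, 3, 5, 6}, s ≤ k}:
g(0) = mex{} = 0
g(1) = mex{} = 0
g(2) = mex{0} = 1
g(3) = mex{0} = 1
g(4) = mex{0,1} = 2
g(5) = mex{0,1} = 2
g(6) = mex{0,1,2} = 3
g(7) = mex{0,1,2} = 3
g(8) = mex{1,2,3} = 0
g(9) = mex{1,2,3} = 0
g(10) = mex{0,2,3} = 1
g(11) = mex{0,2,3} = 1
g(12) = mex{0,1,3} = 2
So g(12) = 2.

2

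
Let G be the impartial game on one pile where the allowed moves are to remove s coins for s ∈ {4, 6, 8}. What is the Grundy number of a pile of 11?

Grundy values for subtraction set {4, 6, 8}:
g(0) = mex{} = 0
g(1) = mex{} = 0
g(2) = mex{} = 0
g(3) = mex{} = 0
g(4) = mex{0} = 1
g(5) = mex{0} = 1
g(6) = mex{0} = 1
g(7) = mex{0} = 1
g(8) = mex{0,1} = 2
g(9) = mex{0,1} = 2
g(10) = mex{0,1} = 2
g(11) = mex{0,1} = 2
So g(11) = 2.

2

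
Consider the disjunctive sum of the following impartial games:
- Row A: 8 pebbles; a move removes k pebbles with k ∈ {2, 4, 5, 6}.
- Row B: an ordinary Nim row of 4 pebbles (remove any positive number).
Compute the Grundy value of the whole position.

4

For row A, compute g(0), g(1), … with moves {2, 4, 5, 6}:
g(0) = mex{} = 0
g(1) = mex{} = 0
g(2) = mex{0} = 1
g(3) = mex{0} = 1
g(4) = mex{0,1} = 2
g(5) = mex{0,1} = 2
g(6) = mex{0,1,2} = 3
g(7) = mex{0,1,2} = 3
g(8) = mex{1,2,3} = 0
So g(8) = 0.
Row B is a plain Nim row of size 4, so its Grundy value is 4.
By the Sprague-Grundy theorem, the Grundy value of a sum of independent games is the XOR of the component values.
Combined value = 0 ⊕ 4 = 4.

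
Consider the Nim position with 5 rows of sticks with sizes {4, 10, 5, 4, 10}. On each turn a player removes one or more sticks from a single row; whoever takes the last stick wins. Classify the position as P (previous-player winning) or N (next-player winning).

Compute the nim-sum pairwise:
4 XOR 10 = 14
14 XOR 5 = 11
11 XOR 4 = 15
15 XOR 10 = 5
The nim-sum is 5 ≠ 0, so this is an N-position: the player to move can win.

N-position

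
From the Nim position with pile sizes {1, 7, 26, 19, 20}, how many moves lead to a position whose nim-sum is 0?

3

Nim-sum: 1 ^ 7 ^ 26 ^ 19 ^ 20 = 27.
The overall nim-sum is X = 27. A pile of size p has a winning move iff p XOR X < p (reduce it to p XOR X).
  1: 1 XOR 27 = 26 ≥ 1 — no move.
  7: 7 XOR 27 = 28 ≥ 7 — no move.
  26: 26 XOR 27 = 1 < 26 — winning move (to 1).
  19: 19 XOR 27 = 8 < 19 — winning move (to 8).
  20: 20 XOR 27 = 15 < 20 — winning move (to 15).
That gives 3 winning moves.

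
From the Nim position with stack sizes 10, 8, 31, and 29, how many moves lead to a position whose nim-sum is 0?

Nim-sum: 10 ^ 8 ^ 31 ^ 29 = 0.
The nim-sum is already 0, so every move leaves a nonzero nim-sum — there are no winning moves.

0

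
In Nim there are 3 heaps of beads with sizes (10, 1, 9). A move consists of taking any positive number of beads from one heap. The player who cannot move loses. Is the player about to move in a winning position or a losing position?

Compute the nim-sum pairwise:
10 XOR 1 = 11
11 XOR 9 = 2
The nim-sum is 2 ≠ 0, so this is an N-position: the player to move can win.

Winning position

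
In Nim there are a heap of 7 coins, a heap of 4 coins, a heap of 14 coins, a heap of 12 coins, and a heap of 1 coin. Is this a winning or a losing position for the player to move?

Losing position

In binary:
  0111  (7)
  0100  (4)
  1110  (14)
  1100  (12)
  0001  (1)
  ----
  0000  (0)
The nim-sum is 0, so this is a P-position: the player to move is in a losing position under optimal play.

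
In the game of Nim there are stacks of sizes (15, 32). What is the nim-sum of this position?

47

Compute the nim-sum pairwise:
15 ⊕ 32 = 47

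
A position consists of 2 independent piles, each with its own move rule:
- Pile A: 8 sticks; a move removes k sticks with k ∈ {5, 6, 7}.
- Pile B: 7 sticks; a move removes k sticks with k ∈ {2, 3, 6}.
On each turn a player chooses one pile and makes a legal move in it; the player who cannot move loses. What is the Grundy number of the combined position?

For pile A, compute g(0), g(1), … with moves {5, 6, 7}:
k:     0  1  2  3  4  5  6  7  8
g(k):  0  0  0  0  0  1  1  1  1
So g(8) = 1.
Grundy values for pile B (subtraction set {2, 3, 6}):
k:     0  1  2  3  4  5  6  7
g(k):  0  0  1  1  2  0  3  1
So g(7) = 1.
By the Sprague-Grundy theorem, the Grundy value of a sum of independent games is the XOR of the component values.
Combined value = 1 ⊕ 1 = 0.

0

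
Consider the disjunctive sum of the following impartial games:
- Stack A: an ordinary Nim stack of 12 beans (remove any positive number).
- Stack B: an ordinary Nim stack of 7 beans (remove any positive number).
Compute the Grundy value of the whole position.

11

Stack A is a plain Nim stack of size 12, so its Grundy value is 12.
Stack B is a plain Nim stack of size 7, so its Grundy value is 7.
By the Sprague-Grundy theorem, the Grundy value of a sum of independent games is the XOR of the component values.
Combined value = 12 XOR 7 = 11.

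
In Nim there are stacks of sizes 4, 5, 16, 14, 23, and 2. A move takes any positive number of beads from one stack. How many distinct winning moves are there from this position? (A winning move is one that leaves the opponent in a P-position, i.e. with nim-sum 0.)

Write each in binary and XOR column by column:
  00100  (4)
  00101  (5)
  10000  (16)
  01110  (14)
  10111  (23)
  00010  (2)
  -----
  01010  (10)
The overall nim-sum is X = 10. A stack of size p has a winning move iff p XOR X < p (reduce it to p XOR X).
  4: 4 XOR 10 = 14 ≥ 4 — no move.
  5: 5 XOR 10 = 15 ≥ 5 — no move.
  16: 16 XOR 10 = 26 ≥ 16 — no move.
  14: 14 XOR 10 = 4 < 14 — winning move (to 4).
  23: 23 XOR 10 = 29 ≥ 23 — no move.
  2: 2 XOR 10 = 8 ≥ 2 — no move.
That gives 1 winning move.

1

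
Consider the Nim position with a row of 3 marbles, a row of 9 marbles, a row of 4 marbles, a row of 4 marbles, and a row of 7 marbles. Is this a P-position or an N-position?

N-position

Nim-sum: 3 ^ 9 ^ 4 ^ 4 ^ 7 = 13.
The nim-sum is 13 ≠ 0, so this is an N-position: the player to move can win.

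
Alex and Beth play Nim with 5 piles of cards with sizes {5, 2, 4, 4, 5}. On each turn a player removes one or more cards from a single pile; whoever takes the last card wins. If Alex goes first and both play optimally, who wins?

Alex wins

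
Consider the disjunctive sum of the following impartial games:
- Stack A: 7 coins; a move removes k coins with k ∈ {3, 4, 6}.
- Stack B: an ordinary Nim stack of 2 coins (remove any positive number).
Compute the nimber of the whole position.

0

Grundy values for stack A (subtraction set {3, 4, 6}):
k:     0  1  2  3  4  5  6  7
g(k):  0  0  0  1  1  1  2  2
So g(7) = 2.
Stack B is a plain Nim stack of size 2, so its Grundy value is 2.
The value of a disjunctive sum is the nim-sum of the parts.
Combined value = 2 XOR 2 = 0.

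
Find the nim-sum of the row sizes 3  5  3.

Nim-sum: 3 ^ 5 ^ 3 = 5.

5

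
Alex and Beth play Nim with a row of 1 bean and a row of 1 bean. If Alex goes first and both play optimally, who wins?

In binary:
  1  (1)
  1  (1)
  -
  0  (0)
The nim-sum is 0, so this is a P-position: the player to move is in a losing position under optimal play; Alex is about to move from it and so loses — Beth wins.

Beth wins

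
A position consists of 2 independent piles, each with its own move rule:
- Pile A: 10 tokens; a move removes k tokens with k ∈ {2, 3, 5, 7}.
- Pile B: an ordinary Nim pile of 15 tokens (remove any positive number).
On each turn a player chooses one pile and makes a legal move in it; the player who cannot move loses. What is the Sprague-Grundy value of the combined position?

For pile A, compute g(0), g(1), … with moves {2, 3, 5, 7}:
g(0) = mex{} = 0
g(1) = mex{} = 0
g(2) = mex{0} = 1
g(3) = mex{0} = 1
g(4) = mex{0,1} = 2
g(5) = mex{0,1} = 2
g(6) = mex{0,1,2} = 3
g(7) = mex{0,1,2} = 3
g(8) = mex{0,1,2,3} = 4
g(9) = mex{1,2,3} = 0
g(10) = mex{1,2,3,4} = 0
So g(10) = 0.
Pile B is a plain Nim pile of size 15, so its Grundy value is 15.
The value of a disjunctive sum is the nim-sum of the parts.
Combined value = 0 XOR 15 = 15.

15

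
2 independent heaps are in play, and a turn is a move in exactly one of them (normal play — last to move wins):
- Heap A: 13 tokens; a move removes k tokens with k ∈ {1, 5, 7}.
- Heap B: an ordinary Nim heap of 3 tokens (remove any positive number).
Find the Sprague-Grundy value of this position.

2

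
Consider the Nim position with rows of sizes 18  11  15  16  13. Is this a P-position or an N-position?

N-position

Bitwise XOR of the heap sizes:
  10010  (18)
  01011  (11)
  01111  (15)
  10000  (16)
  01101  (13)
  -----
  01011  (11)
The nim-sum is 11 ≠ 0, so this is an N-position: the player to move can win.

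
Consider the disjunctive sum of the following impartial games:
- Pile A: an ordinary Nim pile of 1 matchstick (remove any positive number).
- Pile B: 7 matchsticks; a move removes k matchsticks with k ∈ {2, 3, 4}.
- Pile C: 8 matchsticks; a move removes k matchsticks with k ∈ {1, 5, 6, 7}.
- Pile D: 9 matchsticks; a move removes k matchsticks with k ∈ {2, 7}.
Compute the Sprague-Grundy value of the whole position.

Pile A is a plain Nim pile of size 1, so its Grundy value is 1.
For pile B, compute g(0), g(1), … with moves {2, 3, 4}:
g(0) = mex{} = 0
g(1) = mex{} = 0
g(2) = mex{0} = 1
g(3) = mex{0} = 1
g(4) = mex{0,1} = 2
g(5) = mex{0,1} = 2
g(6) = mex{1,2} = 0
g(7) = mex{1,2} = 0
So g(7) = 0.
For pile C, compute g(0), g(1), … with moves {1, 5, 6, 7}:
k:     0  1  2  3  4  5  6  7  8
g(k):  0  1  0  1  0  1  2  3  2
So g(8) = 2.
Build the Grundy sequence for pile D with g(k) = mex{g(k−s) : s ∈ {2, 7}, s ≤ k}:
g(0) = mex{} = 0
g(1) = mex{} = 0
g(2) = mex{0} = 1
g(3) = mex{0} = 1
g(4) = mex{1} = 0
g(5) = mex{1} = 0
g(6) = mex{0} = 1
g(7) = mex{0} = 1
g(8) = mex{0,1} = 2
g(9) = mex{1} = 0
So g(9) = 0.
The value of a disjunctive sum is the nim-sum of the parts.
Combined value = 1 XOR 0 XOR 2 XOR 0 = 3.

3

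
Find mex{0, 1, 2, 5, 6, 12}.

The values 0, 1, 2 are all present; 3 is the first non-negative integer missing from the set.

3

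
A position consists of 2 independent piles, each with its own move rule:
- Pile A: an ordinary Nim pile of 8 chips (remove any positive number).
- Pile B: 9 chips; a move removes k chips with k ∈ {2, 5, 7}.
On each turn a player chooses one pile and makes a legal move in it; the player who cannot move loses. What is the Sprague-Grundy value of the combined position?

10

Pile A is a plain Nim pile of size 8, so its Grundy value is 8.
For pile B, compute g(0), g(1), … with moves {2, 5, 7}:
k:     0  1  2  3  4  5  6  7  8  9
g(k):  0  0  1  1  0  2  1  3  2  2
So g(9) = 2.
The value of a disjunctive sum is the nim-sum of the parts.
Combined value = 8 ⊕ 2 = 10.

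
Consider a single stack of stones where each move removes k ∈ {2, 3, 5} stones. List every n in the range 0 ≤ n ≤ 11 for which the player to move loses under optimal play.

Compute g(0), g(1), … for moves {2, 3, 5}:
g(0) = mex{} = 0
g(1) = mex{} = 0
g(2) = mex{0} = 1
g(3) = mex{0} = 1
g(4) = mex{0,1} = 2
g(5) = mex{0,1} = 2
g(6) = mex{0,1,2} = 3
g(7) = mex{1,2} = 0
g(8) = mex{1,2,3} = 0
g(9) = mex{0,2,3} = 1
g(10) = mex{0,2} = 1
g(11) = mex{0,1,3} = 2
The P-positions (g = 0) in 0..11 are 0, 1, 7, 8.

0, 1, 7, 8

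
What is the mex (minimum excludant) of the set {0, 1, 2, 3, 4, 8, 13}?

5

The values 0, 1, 2, 3, 4 are all present; 5 is the first non-negative integer missing from the set.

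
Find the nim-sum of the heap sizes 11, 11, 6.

6

Nim-sum: 11 ^ 11 ^ 6 = 6.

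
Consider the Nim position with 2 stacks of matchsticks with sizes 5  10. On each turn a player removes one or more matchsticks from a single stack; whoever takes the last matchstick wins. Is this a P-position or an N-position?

N-position

Nim-sum: 5 ^ 10 = 15.
The nim-sum is 15 ≠ 0, so this is an N-position: the player to move can win.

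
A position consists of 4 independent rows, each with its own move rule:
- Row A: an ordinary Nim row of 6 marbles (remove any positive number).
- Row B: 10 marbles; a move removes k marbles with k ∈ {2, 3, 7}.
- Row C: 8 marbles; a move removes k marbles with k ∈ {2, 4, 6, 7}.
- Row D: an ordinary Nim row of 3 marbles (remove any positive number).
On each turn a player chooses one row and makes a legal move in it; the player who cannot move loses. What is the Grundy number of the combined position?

1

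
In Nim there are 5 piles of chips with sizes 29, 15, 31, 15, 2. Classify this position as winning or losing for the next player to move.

Losing position

Write each in binary and XOR column by column:
  11101  (29)
  01111  (15)
  11111  (31)
  01111  (15)
  00010  (2)
  -----
  00000  (0)
The nim-sum is 0, so this is a P-position: the player to move is in a losing position under optimal play.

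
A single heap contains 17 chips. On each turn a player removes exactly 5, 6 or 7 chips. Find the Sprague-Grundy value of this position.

Compute g(0), g(1), … for moves {5, 6, 7}:
k:     0  1  2  3  4  5  6  7  8  9 10 11 12 13 14 15 16 17
g(k):  0  0  0  0  0  1  1  1  1  1  2  2  0  0  0  0  0  1
So g(17) = 1.

1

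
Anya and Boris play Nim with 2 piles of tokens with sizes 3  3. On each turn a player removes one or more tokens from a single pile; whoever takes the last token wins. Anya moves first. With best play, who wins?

Compute the nim-sum pairwise:
3 XOR 3 = 0
The nim-sum is 0, so this is a P-position: the player to move is in a losing position under optimal play; Anya is about to move from it and so loses — Boris wins.

Boris wins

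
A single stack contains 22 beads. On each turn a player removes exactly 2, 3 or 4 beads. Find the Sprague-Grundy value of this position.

Compute g(0), g(1), … for moves {2, 3, 4}:
k:     0  1  2  3  4  5  6  7  8  9 10 11 12 13 14 15 16 17 18 19 20 21 22
g(k):  0  0  1  1  2  2  0  0  1  1  2  2  0  0  1  1  2  2  0  0  1  1  2
So g(22) = 2.

2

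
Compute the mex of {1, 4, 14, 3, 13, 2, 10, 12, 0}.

5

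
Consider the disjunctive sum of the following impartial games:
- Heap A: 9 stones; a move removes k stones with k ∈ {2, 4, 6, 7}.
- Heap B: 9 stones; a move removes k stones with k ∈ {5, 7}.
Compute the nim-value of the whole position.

1

Grundy values for heap A (subtraction set {2, 4, 6, 7}):
k:     0  1  2  3  4  5  6  7  8  9
g(k):  0  0  1  1  2  2  3  3  4  0
So g(9) = 0.
Build the Grundy sequence for heap B with g(k) = mex{g(k−s) : s ∈ {5, 7}, s ≤ k}:
g(0) = mex{} = 0
g(1) = mex{} = 0
g(2) = mex{} = 0
g(3) = mex{} = 0
g(4) = mex{} = 0
g(5) = mex{0} = 1
g(6) = mex{0} = 1
g(7) = mex{0} = 1
g(8) = mex{0} = 1
g(9) = mex{0} = 1
So g(9) = 1.
By the Sprague-Grundy theorem, the Grundy value of a sum of independent games is the XOR of the component values.
Combined value = 0 XOR 1 = 1.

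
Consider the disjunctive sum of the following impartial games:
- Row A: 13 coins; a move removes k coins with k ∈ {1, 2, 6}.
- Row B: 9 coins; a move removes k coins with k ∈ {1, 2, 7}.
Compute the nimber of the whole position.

Build the Grundy sequence for row A with g(k) = mex{g(k−s) : s ∈ {1, 2, 6}, s ≤ k}:
g(0) = mex{} = 0
g(1) = mex{0} = 1
g(2) = mex{0,1} = 2
g(3) = mex{1,2} = 0
g(4) = mex{0,2} = 1
g(5) = mex{0,1} = 2
g(6) = mex{0,1,2} = 3
g(7) = mex{1,2,3} = 0
g(8) = mex{0,2,3} = 1
g(9) = mex{0,1} = 2
g(10) = mex{1,2} = 0
g(11) = mex{0,2} = 1
g(12) = mex{0,1,3} = 2
g(13) = mex{0,1,2} = 3
So g(13) = 3.
Build the Grundy sequence for row B with g(k) = mex{g(k−s) : s ∈ {1, 2, 7}, s ≤ k}:
g(0) = mex{} = 0
g(1) = mex{0} = 1
g(2) = mex{0,1} = 2
g(3) = mex{1,2} = 0
g(4) = mex{0,2} = 1
g(5) = mex{0,1} = 2
g(6) = mex{1,2} = 0
g(7) = mex{0,2} = 1
g(8) = mex{0,1} = 2
g(9) = mex{1,2} = 0
So g(9) = 0.
The value of a disjunctive sum is the nim-sum of the parts.
Combined value = 3 XOR 0 = 3.

3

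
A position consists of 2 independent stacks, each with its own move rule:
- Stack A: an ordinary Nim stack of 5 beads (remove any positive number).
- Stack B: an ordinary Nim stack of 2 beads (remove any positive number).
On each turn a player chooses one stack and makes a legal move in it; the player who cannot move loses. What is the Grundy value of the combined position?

7

Stack A is a plain Nim stack of size 5, so its Grundy value is 5.
Stack B is a plain Nim stack of size 2, so its Grundy value is 2.
By the Sprague-Grundy theorem, the Grundy value of a sum of independent games is the XOR of the component values.
Combined value = 5 ⊕ 2 = 7.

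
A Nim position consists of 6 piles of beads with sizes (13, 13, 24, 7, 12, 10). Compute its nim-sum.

Bitwise XOR of the heap sizes:
  01101  (13)
  01101  (13)
  11000  (24)
  00111  (7)
  01100  (12)
  01010  (10)
  -----
  11001  (25)

25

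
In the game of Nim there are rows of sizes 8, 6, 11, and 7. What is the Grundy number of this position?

Nim-sum: 8 ^ 6 ^ 11 ^ 7 = 2.

2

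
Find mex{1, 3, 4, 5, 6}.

0

0 is not in the set, so the mex is 0.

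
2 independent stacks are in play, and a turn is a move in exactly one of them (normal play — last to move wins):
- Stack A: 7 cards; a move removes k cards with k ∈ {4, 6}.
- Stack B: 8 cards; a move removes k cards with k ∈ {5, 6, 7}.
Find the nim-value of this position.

0

For stack A, compute g(0), g(1), … with moves {4, 6}:
g(0) = mex{} = 0
g(1) = mex{} = 0
g(2) = mex{} = 0
g(3) = mex{} = 0
g(4) = mex{0} = 1
g(5) = mex{0} = 1
g(6) = mex{0} = 1
g(7) = mex{0} = 1
So g(7) = 1.
Grundy values for stack B (subtraction set {5, 6, 7}):
g(0) = mex{} = 0
g(1) = mex{} = 0
g(2) = mex{} = 0
g(3) = mex{} = 0
g(4) = mex{} = 0
g(5) = mex{0} = 1
g(6) = mex{0} = 1
g(7) = mex{0} = 1
g(8) = mex{0} = 1
So g(8) = 1.
By the Sprague-Grundy theorem, the Grundy value of a sum of independent games is the XOR of the component values.
Combined value = 1 ⊕ 1 = 0.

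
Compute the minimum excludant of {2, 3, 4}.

0

0 is not in the set, so the mex is 0.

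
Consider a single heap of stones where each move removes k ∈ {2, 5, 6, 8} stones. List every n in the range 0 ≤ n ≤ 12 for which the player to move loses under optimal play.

0, 1, 4, 11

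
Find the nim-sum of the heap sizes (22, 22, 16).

Nim-sum: 22 ^ 22 ^ 16 = 16.

16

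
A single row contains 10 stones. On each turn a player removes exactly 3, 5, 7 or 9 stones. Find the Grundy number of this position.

3

Build the Grundy sequence with g(k) = mex{g(k−s) : s ∈ {3, 5, 7, 9}, s ≤ k}:
g(0) = mex{} = 0
g(1) = mex{} = 0
g(2) = mex{} = 0
g(3) = mex{0} = 1
g(4) = mex{0} = 1
g(5) = mex{0} = 1
g(6) = mex{0,1} = 2
g(7) = mex{0,1} = 2
g(8) = mex{0,1} = 2
g(9) = mex{0,1,2} = 3
g(10) = mex{0,1,2} = 3
So g(10) = 3.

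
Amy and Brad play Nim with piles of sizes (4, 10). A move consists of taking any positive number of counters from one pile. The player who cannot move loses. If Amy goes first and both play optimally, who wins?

Amy wins

Nim-sum: 4 ^ 10 = 14.
The nim-sum is 14 ≠ 0, so this is an N-position: the player to move can win; Amy has a winning move.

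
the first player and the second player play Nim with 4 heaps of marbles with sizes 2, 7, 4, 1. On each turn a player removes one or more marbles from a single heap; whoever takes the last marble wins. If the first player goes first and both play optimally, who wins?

the second player wins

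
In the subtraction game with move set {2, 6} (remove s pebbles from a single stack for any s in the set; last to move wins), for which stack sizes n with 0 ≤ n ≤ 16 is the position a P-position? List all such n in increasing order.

0, 1, 4, 5, 8, 9, 12, 13, 16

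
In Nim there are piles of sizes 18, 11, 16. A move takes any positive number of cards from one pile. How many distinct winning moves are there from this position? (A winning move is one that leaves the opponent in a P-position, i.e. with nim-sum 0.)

1

Bitwise XOR of the heap sizes:
  10010  (18)
  01011  (11)
  10000  (16)
  -----
  01001  (9)
The overall nim-sum is X = 9. A pile of size p has a winning move iff p XOR X < p (reduce it to p XOR X).
  18: 18 XOR 9 = 27 ≥ 18 — no move.
  11: 11 XOR 9 = 2 < 11 — winning move (to 2).
  16: 16 XOR 9 = 25 ≥ 16 — no move.
That gives 1 winning move.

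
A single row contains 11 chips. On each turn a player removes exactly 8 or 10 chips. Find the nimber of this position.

1

Build the Grundy sequence with g(k) = mex{g(k−s) : s ∈ {8, 10}, s ≤ k}:
g(0) = mex{} = 0
g(1) = mex{} = 0
g(2) = mex{} = 0
g(3) = mex{} = 0
g(4) = mex{} = 0
g(5) = mex{} = 0
g(6) = mex{} = 0
g(7) = mex{} = 0
g(8) = mex{0} = 1
g(9) = mex{0} = 1
g(10) = mex{0} = 1
g(11) = mex{0} = 1
So g(11) = 1.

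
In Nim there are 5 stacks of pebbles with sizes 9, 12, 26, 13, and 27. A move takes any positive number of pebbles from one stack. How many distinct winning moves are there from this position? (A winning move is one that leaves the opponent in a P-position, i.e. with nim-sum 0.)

Compute the nim-sum pairwise:
9 XOR 12 = 5
5 XOR 26 = 31
31 XOR 13 = 18
18 XOR 27 = 9
The overall nim-sum is X = 9. A stack of size p has a winning move iff p XOR X < p (reduce it to p XOR X).
  9: 9 XOR 9 = 0 < 9 — winning move (to 0).
  12: 12 XOR 9 = 5 < 12 — winning move (to 5).
  26: 26 XOR 9 = 19 < 26 — winning move (to 19).
  13: 13 XOR 9 = 4 < 13 — winning move (to 4).
  27: 27 XOR 9 = 18 < 27 — winning move (to 18).
That gives 5 winning moves.

5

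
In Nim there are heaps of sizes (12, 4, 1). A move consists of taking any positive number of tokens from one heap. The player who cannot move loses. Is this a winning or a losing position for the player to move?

Winning position

Compute the nim-sum pairwise:
12 XOR 4 = 8
8 XOR 1 = 9
The nim-sum is 9 ≠ 0, so this is an N-position: the player to move can win.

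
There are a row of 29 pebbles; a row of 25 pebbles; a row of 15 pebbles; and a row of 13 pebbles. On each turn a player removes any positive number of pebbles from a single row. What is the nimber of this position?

Nim-sum: 29 ^ 25 ^ 15 ^ 13 = 6.

6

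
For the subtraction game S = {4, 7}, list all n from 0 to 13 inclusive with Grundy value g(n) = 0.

0, 1, 2, 3, 11, 12, 13

Compute g(0), g(1), … for moves {4, 7}:
g(0) = mex{} = 0
g(1) = mex{} = 0
g(2) = mex{} = 0
g(3) = mex{} = 0
g(4) = mex{0} = 1
g(5) = mex{0} = 1
g(6) = mex{0} = 1
g(7) = mex{0} = 1
g(8) = mex{0,1} = 2
g(9) = mex{0,1} = 2
g(10) = mex{0,1} = 2
g(11) = mex{1} = 0
g(12) = mex{1,2} = 0
g(13) = mex{1,2} = 0
The P-positions (g = 0) in 0..13 are 0, 1, 2, 3, 11, 12, 13.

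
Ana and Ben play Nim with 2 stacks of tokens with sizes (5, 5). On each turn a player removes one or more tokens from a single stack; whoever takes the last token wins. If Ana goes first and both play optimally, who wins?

Ben wins

Bitwise XOR of the heap sizes:
  101  (5)
  101  (5)
  ---
  000  (0)
The nim-sum is 0, so this is a P-position: the player to move is in a losing position under optimal play; Ana is about to move from it and so loses — Ben wins.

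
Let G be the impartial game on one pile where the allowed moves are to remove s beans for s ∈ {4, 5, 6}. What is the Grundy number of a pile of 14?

1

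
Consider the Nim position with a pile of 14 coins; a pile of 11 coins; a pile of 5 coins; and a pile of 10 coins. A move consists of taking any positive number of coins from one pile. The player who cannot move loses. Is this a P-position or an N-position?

N-position

Bitwise XOR of the heap sizes:
  1110  (14)
  1011  (11)
  0101  (5)
  1010  (10)
  ----
  1010  (10)
The nim-sum is 10 ≠ 0, so this is an N-position: the player to move can win.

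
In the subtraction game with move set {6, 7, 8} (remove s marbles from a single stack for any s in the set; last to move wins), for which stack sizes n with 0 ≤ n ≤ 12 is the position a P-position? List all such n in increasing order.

0, 1, 2, 3, 4, 5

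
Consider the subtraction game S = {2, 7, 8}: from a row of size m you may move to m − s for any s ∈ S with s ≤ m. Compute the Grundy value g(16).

Build the Grundy sequence with g(k) = mex{g(k−s) : s ∈ {2, 7, 8}, s ≤ k}:
k:     0  1  2  3  4  5  6  7  8  9 10 11 12 13 14 15 16
g(k):  0  0  1  1  0  0  1  1  2  2  0  3  1  2  0  0  1
So g(16) = 1.

1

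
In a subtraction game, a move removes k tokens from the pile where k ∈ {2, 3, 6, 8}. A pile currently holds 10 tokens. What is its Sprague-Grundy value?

Build the Grundy sequence with g(k) = mex{g(k−s) : s ∈ {2, 3, 6, 8}, s ≤ k}:
g(0) = mex{} = 0
g(1) = mex{} = 0
g(2) = mex{0} = 1
g(3) = mex{0} = 1
g(4) = mex{0,1} = 2
g(5) = mex{1} = 0
g(6) = mex{0,1,2} = 3
g(7) = mex{0,2} = 1
g(8) = mex{0,1,3} = 2
g(9) = mex{0,1,3} = 2
g(10) = mex{1,2} = 0
So g(10) = 0.

0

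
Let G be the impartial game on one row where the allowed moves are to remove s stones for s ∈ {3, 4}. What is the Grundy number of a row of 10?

Compute g(0), g(1), … for moves {3, 4}:
k:     0  1  2  3  4  5  6  7  8  9 10
g(k):  0  0  0  1  1  1  2  0  0  0  1
So g(10) = 1.

1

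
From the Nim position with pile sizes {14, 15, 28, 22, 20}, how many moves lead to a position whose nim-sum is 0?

3

In binary:
  01110  (14)
  01111  (15)
  11100  (28)
  10110  (22)
  10100  (20)
  -----
  11111  (31)
The overall nim-sum is X = 31. A pile of size p has a winning move iff p XOR X < p (reduce it to p XOR X).
  14: 14 XOR 31 = 17 ≥ 14 — no move.
  15: 15 XOR 31 = 16 ≥ 15 — no move.
  28: 28 XOR 31 = 3 < 28 — winning move (to 3).
  22: 22 XOR 31 = 9 < 22 — winning move (to 9).
  20: 20 XOR 31 = 11 < 20 — winning move (to 11).
That gives 3 winning moves.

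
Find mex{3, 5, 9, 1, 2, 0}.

4

The values 0, 1, 2, 3 are all present; 4 is the first non-negative integer missing from the set.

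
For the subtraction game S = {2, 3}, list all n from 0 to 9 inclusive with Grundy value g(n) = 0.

0, 1, 5, 6

Grundy values for subtraction set {2, 3}:
k:     0  1  2  3  4  5  6  7  8  9
g(k):  0  0  1  1  2  0  0  1  1  2
The P-positions (g = 0) in 0..9 are 0, 1, 5, 6.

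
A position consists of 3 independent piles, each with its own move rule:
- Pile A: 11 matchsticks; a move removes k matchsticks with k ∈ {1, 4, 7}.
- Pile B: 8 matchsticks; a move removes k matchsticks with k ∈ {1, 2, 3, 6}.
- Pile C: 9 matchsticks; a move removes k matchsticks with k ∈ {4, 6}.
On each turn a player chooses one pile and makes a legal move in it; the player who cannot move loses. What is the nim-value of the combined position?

3

Build the Grundy sequence for pile A with g(k) = mex{g(k−s) : s ∈ {1, 4, 7}, s ≤ k}:
k:     0  1  2  3  4  5  6  7  8  9 10 11
g(k):  0  1  0  1  2  0  1  2  0  1  0  1
So g(11) = 1.
Grundy values for pile B (subtraction set {1, 2, 3, 6}):
g(0) = mex{} = 0
g(1) = mex{0} = 1
g(2) = mex{0,1} = 2
g(3) = mex{0,1,2} = 3
g(4) = mex{1,2,3} = 0
g(5) = mex{0,2,3} = 1
g(6) = mex{0,1,3} = 2
g(7) = mex{0,1,2} = 3
g(8) = mex{1,2,3} = 0
So g(8) = 0.
Grundy values for pile C (subtraction set {4, 6}):
k:     0  1  2  3  4  5  6  7  8  9
g(k):  0  0  0  0  1  1  1  1  2  2
So g(9) = 2.
The value of a disjunctive sum is the nim-sum of the parts.
Combined value = 1 XOR 0 XOR 2 = 3.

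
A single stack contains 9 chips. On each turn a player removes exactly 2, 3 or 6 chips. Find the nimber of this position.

0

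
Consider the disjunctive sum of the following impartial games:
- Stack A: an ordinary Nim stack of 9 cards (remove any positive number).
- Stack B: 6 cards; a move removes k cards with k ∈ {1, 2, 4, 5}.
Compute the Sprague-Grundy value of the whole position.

9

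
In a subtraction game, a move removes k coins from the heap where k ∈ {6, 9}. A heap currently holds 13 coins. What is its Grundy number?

Grundy values for subtraction set {6, 9}:
g(0) = mex{} = 0
g(1) = mex{} = 0
g(2) = mex{} = 0
g(3) = mex{} = 0
g(4) = mex{} = 0
g(5) = mex{} = 0
g(6) = mex{0} = 1
g(7) = mex{0} = 1
g(8) = mex{0} = 1
g(9) = mex{0} = 1
g(10) = mex{0} = 1
g(11) = mex{0} = 1
g(12) = mex{0,1} = 2
g(13) = mex{0,1} = 2
So g(13) = 2.

2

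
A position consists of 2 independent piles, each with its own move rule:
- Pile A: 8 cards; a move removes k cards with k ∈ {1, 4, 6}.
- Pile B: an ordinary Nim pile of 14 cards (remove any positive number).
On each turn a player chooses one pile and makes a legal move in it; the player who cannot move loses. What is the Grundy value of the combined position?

For pile A, compute g(0), g(1), … with moves {1, 4, 6}:
k:     0  1  2  3  4  5  6  7  8
g(k):  0  1  0  1  2  0  1  0  1
So g(8) = 1.
Pile B is a plain Nim pile of size 14, so its Grundy value is 14.
The value of a disjunctive sum is the nim-sum of the parts.
Combined value = 1 ⊕ 14 = 15.

15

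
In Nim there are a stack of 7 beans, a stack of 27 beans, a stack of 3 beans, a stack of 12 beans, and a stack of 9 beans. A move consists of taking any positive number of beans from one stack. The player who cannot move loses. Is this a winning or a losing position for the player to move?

In binary:
  00111  (7)
  11011  (27)
  00011  (3)
  01100  (12)
  01001  (9)
  -----
  11010  (26)
The nim-sum is 26 ≠ 0, so this is an N-position: the player to move can win.

Winning position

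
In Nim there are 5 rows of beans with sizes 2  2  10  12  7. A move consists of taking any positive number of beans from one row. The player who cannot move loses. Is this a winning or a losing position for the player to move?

Winning position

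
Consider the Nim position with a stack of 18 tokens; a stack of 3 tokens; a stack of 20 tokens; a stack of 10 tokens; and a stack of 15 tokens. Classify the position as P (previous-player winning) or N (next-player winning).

P-position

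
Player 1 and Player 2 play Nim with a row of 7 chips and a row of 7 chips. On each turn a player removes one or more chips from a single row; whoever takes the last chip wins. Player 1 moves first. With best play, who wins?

In binary:
  111  (7)
  111  (7)
  ---
  000  (0)
The nim-sum is 0, so this is a P-position: the player to move is in a losing position under optimal play; Player 1 is about to move from it and so loses — Player 2 wins.

Player 2 wins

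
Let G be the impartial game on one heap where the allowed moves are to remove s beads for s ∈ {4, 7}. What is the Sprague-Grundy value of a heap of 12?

0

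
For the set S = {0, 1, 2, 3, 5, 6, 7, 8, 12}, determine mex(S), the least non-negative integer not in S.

The values 0, 1, 2, 3 are all present; 4 is the first non-negative integer missing from the set.

4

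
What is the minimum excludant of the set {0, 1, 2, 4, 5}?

3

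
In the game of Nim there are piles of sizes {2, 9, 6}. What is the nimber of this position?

13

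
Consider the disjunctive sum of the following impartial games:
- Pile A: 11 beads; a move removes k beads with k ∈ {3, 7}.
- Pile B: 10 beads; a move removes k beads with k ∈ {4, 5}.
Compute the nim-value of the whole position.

0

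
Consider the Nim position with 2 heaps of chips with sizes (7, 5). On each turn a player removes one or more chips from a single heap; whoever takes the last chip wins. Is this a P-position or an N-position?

N-position

In binary:
  111  (7)
  101  (5)
  ---
  010  (2)
The nim-sum is 2 ≠ 0, so this is an N-position: the player to move can win.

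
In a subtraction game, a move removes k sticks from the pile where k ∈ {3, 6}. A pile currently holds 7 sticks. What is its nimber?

2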